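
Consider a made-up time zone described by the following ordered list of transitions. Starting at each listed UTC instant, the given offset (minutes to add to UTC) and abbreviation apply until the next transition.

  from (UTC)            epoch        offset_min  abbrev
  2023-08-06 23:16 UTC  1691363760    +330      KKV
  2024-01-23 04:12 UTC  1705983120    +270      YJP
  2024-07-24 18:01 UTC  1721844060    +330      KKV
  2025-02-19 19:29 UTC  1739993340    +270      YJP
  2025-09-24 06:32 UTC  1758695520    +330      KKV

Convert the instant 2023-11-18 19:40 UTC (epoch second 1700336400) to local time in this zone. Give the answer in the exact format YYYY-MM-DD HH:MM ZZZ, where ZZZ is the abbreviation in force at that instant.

Query: 2023-11-18 19:40 UTC
Rule 1/5 (KKV, +05:30): 2023-08-06 23:16 UTC ≤ query < 2024-01-23 04:12 UTC
19·60 + 40 + 330 = 1510 min
1510 = 1·1440 + 70; 70 = 1·60 + 10 → 01:10, 2023-11-18 + 1 day = 2023-11-19
→ 2023-11-19 01:10 KKV

2023-11-19 01:10 KKV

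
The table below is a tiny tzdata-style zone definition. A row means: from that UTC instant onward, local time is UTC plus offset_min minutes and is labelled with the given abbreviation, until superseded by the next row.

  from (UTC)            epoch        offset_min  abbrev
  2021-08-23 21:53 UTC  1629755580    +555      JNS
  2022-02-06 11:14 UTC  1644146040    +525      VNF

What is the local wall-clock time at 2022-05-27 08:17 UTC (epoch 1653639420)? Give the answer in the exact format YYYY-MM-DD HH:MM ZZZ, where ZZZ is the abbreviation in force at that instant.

Query: 2022-05-27 08:17 UTC
Rule 2/2 (VNF, +08:45): 2022-02-06 11:14 UTC ≤ query < +∞
8·60 + 17 + 525 = 1022 min
1022 = 0·1440 + 1022; 1022 = 17·60 + 2 → 17:02, same day
→ 2022-05-27 17:02 VNF

2022-05-27 17:02 VNF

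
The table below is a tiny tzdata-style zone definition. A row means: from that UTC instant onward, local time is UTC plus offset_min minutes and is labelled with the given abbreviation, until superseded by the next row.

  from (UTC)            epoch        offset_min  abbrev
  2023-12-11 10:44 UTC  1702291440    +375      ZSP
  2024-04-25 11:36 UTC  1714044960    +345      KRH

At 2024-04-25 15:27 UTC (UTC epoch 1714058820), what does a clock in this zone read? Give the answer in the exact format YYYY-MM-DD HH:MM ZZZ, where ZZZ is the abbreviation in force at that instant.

Query: 2024-04-25 15:27 UTC
Rule 2/2 (KRH, +05:45): 2024-04-25 11:36 UTC ≤ query < +∞
15·60 + 27 + 345 = 1272 min
1272 = 0·1440 + 1272; 1272 = 21·60 + 12 → 21:12, same day
→ 2024-04-25 21:12 KRH

2024-04-25 21:12 KRH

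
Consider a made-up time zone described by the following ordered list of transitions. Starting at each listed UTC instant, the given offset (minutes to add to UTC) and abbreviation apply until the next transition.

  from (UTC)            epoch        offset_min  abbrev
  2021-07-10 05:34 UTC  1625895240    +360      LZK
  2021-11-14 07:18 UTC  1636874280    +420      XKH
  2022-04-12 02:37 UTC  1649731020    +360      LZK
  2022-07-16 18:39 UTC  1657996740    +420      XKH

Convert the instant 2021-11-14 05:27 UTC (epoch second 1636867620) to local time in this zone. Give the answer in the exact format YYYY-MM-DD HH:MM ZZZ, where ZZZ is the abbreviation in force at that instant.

Query: 2021-11-14 05:27 UTC
Rule 1/4 (LZK, +06:00): 2021-07-10 05:34 UTC ≤ query < 2021-11-14 07:18 UTC
5·60 + 27 + 360 = 687 min
687 = 0·1440 + 687; 687 = 11·60 + 27 → 11:27, same day
→ 2021-11-14 11:27 LZK

2021-11-14 11:27 LZK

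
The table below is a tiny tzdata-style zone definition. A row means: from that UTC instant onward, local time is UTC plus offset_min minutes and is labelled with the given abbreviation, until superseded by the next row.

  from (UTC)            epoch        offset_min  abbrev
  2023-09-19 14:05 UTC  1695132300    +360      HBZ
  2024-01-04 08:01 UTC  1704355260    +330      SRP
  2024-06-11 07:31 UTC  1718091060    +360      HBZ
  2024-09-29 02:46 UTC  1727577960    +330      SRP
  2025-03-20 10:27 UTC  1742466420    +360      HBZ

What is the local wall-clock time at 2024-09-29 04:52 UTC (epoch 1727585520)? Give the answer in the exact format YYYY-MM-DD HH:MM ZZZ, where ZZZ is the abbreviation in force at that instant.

2024-09-29 10:22 SRP

Query: 2024-09-29 04:52 UTC
Rule 4/5 (SRP, +05:30): 2024-09-29 02:46 UTC ≤ query < 2025-03-20 10:27 UTC
4·60 + 52 + 330 = 622 min
622 = 0·1440 + 622; 622 = 10·60 + 22 → 10:22, same day
→ 2024-09-29 10:22 SRP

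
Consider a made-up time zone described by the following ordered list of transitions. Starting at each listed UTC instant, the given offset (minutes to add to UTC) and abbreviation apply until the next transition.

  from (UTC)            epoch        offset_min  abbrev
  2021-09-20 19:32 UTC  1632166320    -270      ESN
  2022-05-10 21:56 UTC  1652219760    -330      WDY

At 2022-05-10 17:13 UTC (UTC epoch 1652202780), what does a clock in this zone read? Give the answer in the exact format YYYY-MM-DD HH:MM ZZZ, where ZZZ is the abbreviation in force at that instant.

2022-05-10 12:43 ESN

Query: 2022-05-10 17:13 UTC
Rule 1/2 (ESN, -04:30): 2021-09-20 19:32 UTC ≤ query < 2022-05-10 21:56 UTC
17·60 + 13 - 270 = 763 min
763 = 0·1440 + 763; 763 = 12·60 + 43 → 12:43, same day
→ 2022-05-10 12:43 ESN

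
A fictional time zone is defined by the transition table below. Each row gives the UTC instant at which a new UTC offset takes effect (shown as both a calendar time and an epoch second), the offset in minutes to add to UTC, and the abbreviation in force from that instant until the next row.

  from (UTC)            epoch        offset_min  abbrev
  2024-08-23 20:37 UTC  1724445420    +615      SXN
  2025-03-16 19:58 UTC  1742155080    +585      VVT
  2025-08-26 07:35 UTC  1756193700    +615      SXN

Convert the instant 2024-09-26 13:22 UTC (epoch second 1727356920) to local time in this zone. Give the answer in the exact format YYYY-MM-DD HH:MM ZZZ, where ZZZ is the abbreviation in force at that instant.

2024-09-26 23:37 SXN

Query: 2024-09-26 13:22 UTC
Rule 1/3 (SXN, +10:15): 2024-08-23 20:37 UTC ≤ query < 2025-03-16 19:58 UTC
13·60 + 22 + 615 = 1417 min
1417 = 0·1440 + 1417; 1417 = 23·60 + 37 → 23:37, same day
→ 2024-09-26 23:37 SXN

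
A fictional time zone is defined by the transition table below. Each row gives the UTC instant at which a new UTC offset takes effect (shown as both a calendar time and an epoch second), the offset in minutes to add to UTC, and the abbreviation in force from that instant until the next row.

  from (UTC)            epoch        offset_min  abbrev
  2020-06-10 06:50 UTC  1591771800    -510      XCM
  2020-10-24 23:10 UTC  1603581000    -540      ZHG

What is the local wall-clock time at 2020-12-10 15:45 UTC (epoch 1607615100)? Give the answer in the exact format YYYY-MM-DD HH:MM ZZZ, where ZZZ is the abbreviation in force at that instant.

2020-12-10 06:45 ZHG

Query: 2020-12-10 15:45 UTC
Rule 2/2 (ZHG, -09:00): 2020-10-24 23:10 UTC ≤ query < +∞
15·60 + 45 - 540 = 405 min
405 = 0·1440 + 405; 405 = 6·60 + 45 → 06:45, same day
→ 2020-12-10 06:45 ZHG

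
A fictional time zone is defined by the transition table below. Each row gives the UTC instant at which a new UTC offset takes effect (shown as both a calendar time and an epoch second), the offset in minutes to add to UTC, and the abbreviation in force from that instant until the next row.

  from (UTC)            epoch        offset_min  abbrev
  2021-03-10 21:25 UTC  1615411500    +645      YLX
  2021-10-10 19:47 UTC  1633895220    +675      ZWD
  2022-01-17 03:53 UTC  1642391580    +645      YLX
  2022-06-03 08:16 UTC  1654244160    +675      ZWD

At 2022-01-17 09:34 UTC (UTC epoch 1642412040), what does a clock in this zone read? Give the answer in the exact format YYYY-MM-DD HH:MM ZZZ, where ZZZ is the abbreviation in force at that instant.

Query: 2022-01-17 09:34 UTC
Rule 3/4 (YLX, +10:45): 2022-01-17 03:53 UTC ≤ query < 2022-06-03 08:16 UTC
9·60 + 34 + 645 = 1219 min
1219 = 0·1440 + 1219; 1219 = 20·60 + 19 → 20:19, same day
→ 2022-01-17 20:19 YLX

2022-01-17 20:19 YLX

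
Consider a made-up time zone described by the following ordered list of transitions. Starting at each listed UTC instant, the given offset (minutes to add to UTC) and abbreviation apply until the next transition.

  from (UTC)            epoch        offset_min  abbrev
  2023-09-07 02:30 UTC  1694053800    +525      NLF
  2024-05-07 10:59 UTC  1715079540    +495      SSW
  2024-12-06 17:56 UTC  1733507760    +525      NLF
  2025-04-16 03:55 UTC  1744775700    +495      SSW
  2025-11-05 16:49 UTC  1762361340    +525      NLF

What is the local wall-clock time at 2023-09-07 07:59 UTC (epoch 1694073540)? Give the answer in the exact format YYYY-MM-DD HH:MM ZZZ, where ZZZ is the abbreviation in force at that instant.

2023-09-07 16:44 NLF

Query: 2023-09-07 07:59 UTC
Rule 1/5 (NLF, +08:45): 2023-09-07 02:30 UTC ≤ query < 2024-05-07 10:59 UTC
7·60 + 59 + 525 = 1004 min
1004 = 0·1440 + 1004; 1004 = 16·60 + 44 → 16:44, same day
→ 2023-09-07 16:44 NLF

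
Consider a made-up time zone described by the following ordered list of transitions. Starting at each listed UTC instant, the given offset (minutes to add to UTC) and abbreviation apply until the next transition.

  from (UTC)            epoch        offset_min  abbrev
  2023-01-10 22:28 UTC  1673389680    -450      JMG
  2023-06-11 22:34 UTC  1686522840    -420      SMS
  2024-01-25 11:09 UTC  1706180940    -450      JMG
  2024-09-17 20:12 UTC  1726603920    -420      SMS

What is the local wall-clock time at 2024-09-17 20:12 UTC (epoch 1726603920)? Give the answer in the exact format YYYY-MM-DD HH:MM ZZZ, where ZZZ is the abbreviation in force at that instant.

Query: 2024-09-17 20:12 UTC
Rule 4/4 (SMS, -07:00): 2024-09-17 20:12 UTC ≤ query < +∞
20·60 + 12 - 420 = 792 min
792 = 0·1440 + 792; 792 = 13·60 + 12 → 13:12, same day
→ 2024-09-17 13:12 SMS

2024-09-17 13:12 SMS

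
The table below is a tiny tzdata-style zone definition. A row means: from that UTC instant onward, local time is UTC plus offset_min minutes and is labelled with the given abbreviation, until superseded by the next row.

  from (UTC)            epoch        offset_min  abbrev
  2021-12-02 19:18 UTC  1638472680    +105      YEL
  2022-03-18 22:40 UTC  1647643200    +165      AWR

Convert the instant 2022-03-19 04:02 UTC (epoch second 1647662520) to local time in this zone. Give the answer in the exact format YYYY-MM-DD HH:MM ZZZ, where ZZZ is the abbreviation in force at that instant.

2022-03-19 06:47 AWR

Query: 2022-03-19 04:02 UTC
Rule 2/2 (AWR, +02:45): 2022-03-18 22:40 UTC ≤ query < +∞
4·60 + 2 + 165 = 407 min
407 = 0·1440 + 407; 407 = 6·60 + 47 → 06:47, same day
→ 2022-03-19 06:47 AWR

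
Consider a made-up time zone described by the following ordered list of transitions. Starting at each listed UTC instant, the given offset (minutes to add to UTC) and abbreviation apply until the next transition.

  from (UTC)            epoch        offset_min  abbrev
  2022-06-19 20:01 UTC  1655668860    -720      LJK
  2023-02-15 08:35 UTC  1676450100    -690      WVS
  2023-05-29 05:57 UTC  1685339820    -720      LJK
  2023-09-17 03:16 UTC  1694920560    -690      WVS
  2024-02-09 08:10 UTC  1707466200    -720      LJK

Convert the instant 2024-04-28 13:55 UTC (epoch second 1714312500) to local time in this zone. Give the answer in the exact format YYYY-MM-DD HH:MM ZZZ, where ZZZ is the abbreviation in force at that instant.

2024-04-28 01:55 LJK

Query: 2024-04-28 13:55 UTC
Rule 5/5 (LJK, -12:00): 2024-02-09 08:10 UTC ≤ query < +∞
13·60 + 55 - 720 = 115 min
115 = 0·1440 + 115; 115 = 1·60 + 55 → 01:55, same day
→ 2024-04-28 01:55 LJK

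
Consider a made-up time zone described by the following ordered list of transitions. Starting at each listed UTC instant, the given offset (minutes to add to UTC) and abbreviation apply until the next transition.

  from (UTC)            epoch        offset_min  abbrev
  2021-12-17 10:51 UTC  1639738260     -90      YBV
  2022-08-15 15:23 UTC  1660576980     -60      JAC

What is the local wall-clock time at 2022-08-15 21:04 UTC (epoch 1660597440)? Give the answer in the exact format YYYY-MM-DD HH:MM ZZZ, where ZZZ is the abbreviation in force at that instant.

2022-08-15 20:04 JAC

Query: 2022-08-15 21:04 UTC
Rule 2/2 (JAC, -01:00): 2022-08-15 15:23 UTC ≤ query < +∞
21·60 + 4 - 60 = 1204 min
1204 = 0·1440 + 1204; 1204 = 20·60 + 4 → 20:04, same day
→ 2022-08-15 20:04 JAC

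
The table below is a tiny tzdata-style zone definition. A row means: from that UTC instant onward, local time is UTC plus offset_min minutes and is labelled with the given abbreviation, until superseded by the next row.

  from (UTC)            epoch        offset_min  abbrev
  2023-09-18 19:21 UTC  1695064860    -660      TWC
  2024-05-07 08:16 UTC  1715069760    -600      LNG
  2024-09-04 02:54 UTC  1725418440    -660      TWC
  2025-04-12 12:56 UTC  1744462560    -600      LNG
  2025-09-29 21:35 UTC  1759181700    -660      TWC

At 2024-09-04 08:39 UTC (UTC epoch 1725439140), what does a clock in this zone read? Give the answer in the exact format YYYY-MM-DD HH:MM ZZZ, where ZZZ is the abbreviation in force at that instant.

Query: 2024-09-04 08:39 UTC
Rule 3/5 (TWC, -11:00): 2024-09-04 02:54 UTC ≤ query < 2025-04-12 12:56 UTC
8·60 + 39 - 660 = -141 min
-141 = -1·1440 + 1299; 1299 = 21·60 + 39 → 21:39, 2024-09-04 - 1 day = 2024-09-03
→ 2024-09-03 21:39 TWC

2024-09-03 21:39 TWC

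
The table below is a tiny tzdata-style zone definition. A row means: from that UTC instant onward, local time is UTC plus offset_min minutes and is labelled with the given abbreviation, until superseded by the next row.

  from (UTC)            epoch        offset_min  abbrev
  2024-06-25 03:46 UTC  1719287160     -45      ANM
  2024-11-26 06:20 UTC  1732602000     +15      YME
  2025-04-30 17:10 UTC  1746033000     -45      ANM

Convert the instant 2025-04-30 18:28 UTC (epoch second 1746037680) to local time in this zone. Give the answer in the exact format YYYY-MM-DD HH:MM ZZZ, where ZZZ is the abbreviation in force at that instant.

Query: 2025-04-30 18:28 UTC
Rule 3/3 (ANM, -00:45): 2025-04-30 17:10 UTC ≤ query < +∞
18·60 + 28 - 45 = 1063 min
1063 = 0·1440 + 1063; 1063 = 17·60 + 43 → 17:43, same day
→ 2025-04-30 17:43 ANM

2025-04-30 17:43 ANM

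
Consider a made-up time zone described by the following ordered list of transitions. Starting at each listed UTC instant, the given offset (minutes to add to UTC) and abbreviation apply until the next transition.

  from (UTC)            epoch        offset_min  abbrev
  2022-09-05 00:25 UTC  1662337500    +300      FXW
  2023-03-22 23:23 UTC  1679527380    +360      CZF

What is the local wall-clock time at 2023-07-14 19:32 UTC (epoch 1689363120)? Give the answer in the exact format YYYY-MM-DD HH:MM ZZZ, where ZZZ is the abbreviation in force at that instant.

Query: 2023-07-14 19:32 UTC
Rule 2/2 (CZF, +06:00): 2023-03-22 23:23 UTC ≤ query < +∞
19·60 + 32 + 360 = 1532 min
1532 = 1·1440 + 92; 92 = 1·60 + 32 → 01:32, 2023-07-14 + 1 day = 2023-07-15
→ 2023-07-15 01:32 CZF

2023-07-15 01:32 CZF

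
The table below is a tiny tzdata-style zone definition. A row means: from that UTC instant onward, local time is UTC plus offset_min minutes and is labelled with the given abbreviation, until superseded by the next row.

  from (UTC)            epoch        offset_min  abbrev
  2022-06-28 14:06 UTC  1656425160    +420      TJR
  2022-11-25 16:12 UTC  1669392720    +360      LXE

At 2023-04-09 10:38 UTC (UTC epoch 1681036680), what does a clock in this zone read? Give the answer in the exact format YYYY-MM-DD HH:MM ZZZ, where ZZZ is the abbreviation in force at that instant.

2023-04-09 16:38 LXE

Query: 2023-04-09 10:38 UTC
Rule 2/2 (LXE, +06:00): 2022-11-25 16:12 UTC ≤ query < +∞
10·60 + 38 + 360 = 998 min
998 = 0·1440 + 998; 998 = 16·60 + 38 → 16:38, same day
→ 2023-04-09 16:38 LXE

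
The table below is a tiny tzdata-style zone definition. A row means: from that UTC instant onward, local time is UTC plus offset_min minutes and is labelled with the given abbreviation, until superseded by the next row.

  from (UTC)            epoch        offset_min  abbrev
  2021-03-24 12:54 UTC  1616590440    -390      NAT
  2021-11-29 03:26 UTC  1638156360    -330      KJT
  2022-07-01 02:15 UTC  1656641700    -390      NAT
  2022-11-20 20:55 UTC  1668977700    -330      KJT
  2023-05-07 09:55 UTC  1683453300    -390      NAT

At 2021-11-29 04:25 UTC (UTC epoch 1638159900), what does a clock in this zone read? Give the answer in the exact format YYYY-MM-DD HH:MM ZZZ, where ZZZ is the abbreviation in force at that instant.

Query: 2021-11-29 04:25 UTC
Rule 2/5 (KJT, -05:30): 2021-11-29 03:26 UTC ≤ query < 2022-07-01 02:15 UTC
4·60 + 25 - 330 = -65 min
-65 = -1·1440 + 1375; 1375 = 22·60 + 55 → 22:55, 2021-11-29 - 1 day = 2021-11-28
→ 2021-11-28 22:55 KJT

2021-11-28 22:55 KJT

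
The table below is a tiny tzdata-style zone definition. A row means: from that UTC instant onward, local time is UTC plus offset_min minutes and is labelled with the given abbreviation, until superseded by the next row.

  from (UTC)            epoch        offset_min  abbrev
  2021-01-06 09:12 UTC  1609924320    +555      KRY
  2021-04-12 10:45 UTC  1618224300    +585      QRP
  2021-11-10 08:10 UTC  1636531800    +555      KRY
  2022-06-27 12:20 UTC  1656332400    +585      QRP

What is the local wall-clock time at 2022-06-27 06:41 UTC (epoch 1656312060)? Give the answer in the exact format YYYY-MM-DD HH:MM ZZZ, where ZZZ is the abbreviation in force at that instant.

Query: 2022-06-27 06:41 UTC
Rule 3/4 (KRY, +09:15): 2021-11-10 08:10 UTC ≤ query < 2022-06-27 12:20 UTC
6·60 + 41 + 555 = 956 min
956 = 0·1440 + 956; 956 = 15·60 + 56 → 15:56, same day
→ 2022-06-27 15:56 KRY

2022-06-27 15:56 KRY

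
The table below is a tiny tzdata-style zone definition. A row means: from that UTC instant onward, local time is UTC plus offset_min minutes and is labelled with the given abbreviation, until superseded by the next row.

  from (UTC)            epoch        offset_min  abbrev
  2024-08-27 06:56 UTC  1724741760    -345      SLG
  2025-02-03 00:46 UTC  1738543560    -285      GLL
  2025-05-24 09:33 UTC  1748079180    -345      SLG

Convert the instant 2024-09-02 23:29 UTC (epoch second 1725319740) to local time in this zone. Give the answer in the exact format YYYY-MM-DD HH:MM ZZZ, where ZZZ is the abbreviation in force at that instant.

Query: 2024-09-02 23:29 UTC
Rule 1/3 (SLG, -05:45): 2024-08-27 06:56 UTC ≤ query < 2025-02-03 00:46 UTC
23·60 + 29 - 345 = 1064 min
1064 = 0·1440 + 1064; 1064 = 17·60 + 44 → 17:44, same day
→ 2024-09-02 17:44 SLG

2024-09-02 17:44 SLG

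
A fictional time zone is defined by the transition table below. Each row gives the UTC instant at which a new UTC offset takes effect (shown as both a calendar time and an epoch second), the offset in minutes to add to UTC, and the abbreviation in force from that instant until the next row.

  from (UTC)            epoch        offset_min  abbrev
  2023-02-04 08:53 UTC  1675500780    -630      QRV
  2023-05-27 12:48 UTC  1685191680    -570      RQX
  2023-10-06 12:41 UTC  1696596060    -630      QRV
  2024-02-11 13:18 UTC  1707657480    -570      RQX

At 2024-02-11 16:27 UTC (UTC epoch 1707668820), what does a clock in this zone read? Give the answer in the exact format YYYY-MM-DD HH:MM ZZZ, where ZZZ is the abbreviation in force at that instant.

Query: 2024-02-11 16:27 UTC
Rule 4/4 (RQX, -09:30): 2024-02-11 13:18 UTC ≤ query < +∞
16·60 + 27 - 570 = 417 min
417 = 0·1440 + 417; 417 = 6·60 + 57 → 06:57, same day
→ 2024-02-11 06:57 RQX

2024-02-11 06:57 RQX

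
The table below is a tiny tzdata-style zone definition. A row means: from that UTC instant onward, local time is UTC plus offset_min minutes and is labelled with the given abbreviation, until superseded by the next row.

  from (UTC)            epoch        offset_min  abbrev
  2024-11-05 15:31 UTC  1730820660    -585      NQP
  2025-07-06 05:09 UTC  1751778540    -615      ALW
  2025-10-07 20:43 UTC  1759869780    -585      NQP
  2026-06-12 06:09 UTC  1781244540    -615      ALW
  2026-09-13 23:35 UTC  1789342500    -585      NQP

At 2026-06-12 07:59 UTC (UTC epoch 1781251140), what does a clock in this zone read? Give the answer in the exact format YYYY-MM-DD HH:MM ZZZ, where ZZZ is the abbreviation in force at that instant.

2026-06-11 21:44 ALW

Query: 2026-06-12 07:59 UTC
Rule 4/5 (ALW, -10:15): 2026-06-12 06:09 UTC ≤ query < 2026-09-13 23:35 UTC
7·60 + 59 - 615 = -136 min
-136 = -1·1440 + 1304; 1304 = 21·60 + 44 → 21:44, 2026-06-12 - 1 day = 2026-06-11
→ 2026-06-11 21:44 ALW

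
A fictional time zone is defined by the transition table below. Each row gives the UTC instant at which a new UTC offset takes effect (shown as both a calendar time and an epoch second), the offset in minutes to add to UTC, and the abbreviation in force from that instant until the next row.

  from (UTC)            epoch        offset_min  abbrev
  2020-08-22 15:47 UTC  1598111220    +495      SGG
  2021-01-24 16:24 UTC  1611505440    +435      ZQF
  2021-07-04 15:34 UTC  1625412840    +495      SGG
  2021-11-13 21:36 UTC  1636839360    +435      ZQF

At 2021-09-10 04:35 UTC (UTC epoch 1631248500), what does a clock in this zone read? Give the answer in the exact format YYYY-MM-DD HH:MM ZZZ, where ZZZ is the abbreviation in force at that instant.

Query: 2021-09-10 04:35 UTC
Rule 3/4 (SGG, +08:15): 2021-07-04 15:34 UTC ≤ query < 2021-11-13 21:36 UTC
4·60 + 35 + 495 = 770 min
770 = 0·1440 + 770; 770 = 12·60 + 50 → 12:50, same day
→ 2021-09-10 12:50 SGG

2021-09-10 12:50 SGG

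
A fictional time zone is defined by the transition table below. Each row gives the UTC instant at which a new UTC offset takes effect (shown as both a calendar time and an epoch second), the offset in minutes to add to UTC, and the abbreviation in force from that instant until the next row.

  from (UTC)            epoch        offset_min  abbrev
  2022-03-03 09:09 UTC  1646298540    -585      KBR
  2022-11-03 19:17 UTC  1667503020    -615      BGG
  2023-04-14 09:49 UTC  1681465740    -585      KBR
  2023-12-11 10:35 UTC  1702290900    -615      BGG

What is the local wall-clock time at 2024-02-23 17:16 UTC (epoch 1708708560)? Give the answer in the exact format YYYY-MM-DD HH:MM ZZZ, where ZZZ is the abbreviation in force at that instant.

Query: 2024-02-23 17:16 UTC
Rule 4/4 (BGG, -10:15): 2023-12-11 10:35 UTC ≤ query < +∞
17·60 + 16 - 615 = 421 min
421 = 0·1440 + 421; 421 = 7·60 + 1 → 07:01, same day
→ 2024-02-23 07:01 BGG

2024-02-23 07:01 BGG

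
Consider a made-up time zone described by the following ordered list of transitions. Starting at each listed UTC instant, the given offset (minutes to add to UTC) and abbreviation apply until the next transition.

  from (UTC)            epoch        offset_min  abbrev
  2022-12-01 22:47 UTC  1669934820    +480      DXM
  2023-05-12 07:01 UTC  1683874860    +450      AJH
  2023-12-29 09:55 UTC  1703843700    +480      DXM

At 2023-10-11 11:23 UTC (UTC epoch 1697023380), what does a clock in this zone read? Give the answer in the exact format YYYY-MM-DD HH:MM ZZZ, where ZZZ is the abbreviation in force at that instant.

Query: 2023-10-11 11:23 UTC
Rule 2/3 (AJH, +07:30): 2023-05-12 07:01 UTC ≤ query < 2023-12-29 09:55 UTC
11·60 + 23 + 450 = 1133 min
1133 = 0·1440 + 1133; 1133 = 18·60 + 53 → 18:53, same day
→ 2023-10-11 18:53 AJH

2023-10-11 18:53 AJH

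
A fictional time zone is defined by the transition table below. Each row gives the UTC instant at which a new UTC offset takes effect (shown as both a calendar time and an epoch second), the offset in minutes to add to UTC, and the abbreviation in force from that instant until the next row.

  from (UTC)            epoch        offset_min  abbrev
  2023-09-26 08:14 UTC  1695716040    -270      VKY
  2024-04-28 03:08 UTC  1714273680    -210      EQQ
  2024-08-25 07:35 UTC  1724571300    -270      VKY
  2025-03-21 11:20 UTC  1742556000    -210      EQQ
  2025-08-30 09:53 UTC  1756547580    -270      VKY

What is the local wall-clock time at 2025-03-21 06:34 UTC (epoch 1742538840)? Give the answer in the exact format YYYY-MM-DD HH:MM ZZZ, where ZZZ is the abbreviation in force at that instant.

Query: 2025-03-21 06:34 UTC
Rule 3/5 (VKY, -04:30): 2024-08-25 07:35 UTC ≤ query < 2025-03-21 11:20 UTC
6·60 + 34 - 270 = 124 min
124 = 0·1440 + 124; 124 = 2·60 + 4 → 02:04, same day
→ 2025-03-21 02:04 VKY

2025-03-21 02:04 VKY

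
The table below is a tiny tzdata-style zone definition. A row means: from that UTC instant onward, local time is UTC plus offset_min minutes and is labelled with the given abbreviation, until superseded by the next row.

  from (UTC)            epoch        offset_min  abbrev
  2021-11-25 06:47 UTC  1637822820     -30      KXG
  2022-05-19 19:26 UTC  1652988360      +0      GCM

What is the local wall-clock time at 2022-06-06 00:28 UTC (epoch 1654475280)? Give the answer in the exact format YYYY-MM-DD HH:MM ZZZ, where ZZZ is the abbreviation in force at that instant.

Query: 2022-06-06 00:28 UTC
Rule 2/2 (GCM, +00:00): 2022-05-19 19:26 UTC ≤ query < +∞
0·60 + 28 + 0 = 28 min
28 = 0·1440 + 28; 28 = 0·60 + 28 → 00:28, same day
→ 2022-06-06 00:28 GCM

2022-06-06 00:28 GCM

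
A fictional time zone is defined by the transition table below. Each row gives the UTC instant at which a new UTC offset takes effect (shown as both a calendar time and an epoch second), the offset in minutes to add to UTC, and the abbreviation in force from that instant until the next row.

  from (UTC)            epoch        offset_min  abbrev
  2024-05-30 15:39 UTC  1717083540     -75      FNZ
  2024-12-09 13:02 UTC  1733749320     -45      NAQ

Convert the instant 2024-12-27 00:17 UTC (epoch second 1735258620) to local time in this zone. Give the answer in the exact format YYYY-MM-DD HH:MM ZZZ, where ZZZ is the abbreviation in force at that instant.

2024-12-26 23:32 NAQ

Query: 2024-12-27 00:17 UTC
Rule 2/2 (NAQ, -00:45): 2024-12-09 13:02 UTC ≤ query < +∞
0·60 + 17 - 45 = -28 min
-28 = -1·1440 + 1412; 1412 = 23·60 + 32 → 23:32, 2024-12-27 - 1 day = 2024-12-26
→ 2024-12-26 23:32 NAQ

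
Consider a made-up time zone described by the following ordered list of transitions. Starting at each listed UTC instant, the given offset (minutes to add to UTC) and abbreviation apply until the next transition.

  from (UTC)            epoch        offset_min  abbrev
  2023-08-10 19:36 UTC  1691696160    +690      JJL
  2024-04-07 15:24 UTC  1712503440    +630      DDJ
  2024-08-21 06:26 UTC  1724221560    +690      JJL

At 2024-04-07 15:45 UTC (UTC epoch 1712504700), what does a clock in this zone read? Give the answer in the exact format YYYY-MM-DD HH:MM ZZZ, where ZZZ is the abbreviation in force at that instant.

Query: 2024-04-07 15:45 UTC
Rule 2/3 (DDJ, +10:30): 2024-04-07 15:24 UTC ≤ query < 2024-08-21 06:26 UTC
15·60 + 45 + 630 = 1575 min
1575 = 1·1440 + 135; 135 = 2·60 + 15 → 02:15, 2024-04-07 + 1 day = 2024-04-08
→ 2024-04-08 02:15 DDJ

2024-04-08 02:15 DDJ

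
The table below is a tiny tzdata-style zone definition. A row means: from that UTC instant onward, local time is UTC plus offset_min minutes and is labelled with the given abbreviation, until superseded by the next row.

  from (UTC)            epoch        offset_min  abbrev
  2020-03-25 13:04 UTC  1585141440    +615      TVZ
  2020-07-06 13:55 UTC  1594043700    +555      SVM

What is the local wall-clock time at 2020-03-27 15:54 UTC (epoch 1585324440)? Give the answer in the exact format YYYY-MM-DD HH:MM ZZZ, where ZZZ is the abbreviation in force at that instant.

Query: 2020-03-27 15:54 UTC
Rule 1/2 (TVZ, +10:15): 2020-03-25 13:04 UTC ≤ query < 2020-07-06 13:55 UTC
15·60 + 54 + 615 = 1569 min
1569 = 1·1440 + 129; 129 = 2·60 + 9 → 02:09, 2020-03-27 + 1 day = 2020-03-28
→ 2020-03-28 02:09 TVZ

2020-03-28 02:09 TVZ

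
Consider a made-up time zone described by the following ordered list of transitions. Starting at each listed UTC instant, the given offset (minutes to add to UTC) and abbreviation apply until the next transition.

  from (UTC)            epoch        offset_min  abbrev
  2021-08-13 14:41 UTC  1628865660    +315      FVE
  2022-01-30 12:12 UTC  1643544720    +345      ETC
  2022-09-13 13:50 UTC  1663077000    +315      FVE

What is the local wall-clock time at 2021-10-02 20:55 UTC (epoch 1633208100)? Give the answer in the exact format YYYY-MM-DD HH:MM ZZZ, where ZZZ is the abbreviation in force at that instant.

2021-10-03 02:10 FVE

Query: 2021-10-02 20:55 UTC
Rule 1/3 (FVE, +05:15): 2021-08-13 14:41 UTC ≤ query < 2022-01-30 12:12 UTC
20·60 + 55 + 315 = 1570 min
1570 = 1·1440 + 130; 130 = 2·60 + 10 → 02:10, 2021-10-02 + 1 day = 2021-10-03
→ 2021-10-03 02:10 FVE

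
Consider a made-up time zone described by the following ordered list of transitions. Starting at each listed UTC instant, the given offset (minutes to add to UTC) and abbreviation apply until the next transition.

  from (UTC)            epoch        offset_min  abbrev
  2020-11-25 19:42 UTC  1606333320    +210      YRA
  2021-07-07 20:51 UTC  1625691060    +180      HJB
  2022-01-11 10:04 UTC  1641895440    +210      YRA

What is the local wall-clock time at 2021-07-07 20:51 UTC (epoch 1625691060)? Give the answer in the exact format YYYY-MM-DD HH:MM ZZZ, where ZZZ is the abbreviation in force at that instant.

2021-07-07 23:51 HJB

Query: 2021-07-07 20:51 UTC
Rule 2/3 (HJB, +03:00): 2021-07-07 20:51 UTC ≤ query < 2022-01-11 10:04 UTC
20·60 + 51 + 180 = 1431 min
1431 = 0·1440 + 1431; 1431 = 23·60 + 51 → 23:51, same day
→ 2021-07-07 23:51 HJB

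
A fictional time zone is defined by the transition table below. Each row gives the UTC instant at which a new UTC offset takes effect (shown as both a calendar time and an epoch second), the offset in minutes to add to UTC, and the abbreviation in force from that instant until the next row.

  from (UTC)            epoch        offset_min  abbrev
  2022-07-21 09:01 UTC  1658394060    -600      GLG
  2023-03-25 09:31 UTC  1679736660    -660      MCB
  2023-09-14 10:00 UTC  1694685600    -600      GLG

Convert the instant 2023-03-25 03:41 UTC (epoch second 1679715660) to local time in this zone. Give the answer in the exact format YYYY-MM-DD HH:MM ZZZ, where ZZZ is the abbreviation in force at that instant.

Query: 2023-03-25 03:41 UTC
Rule 1/3 (GLG, -10:00): 2022-07-21 09:01 UTC ≤ query < 2023-03-25 09:31 UTC
3·60 + 41 - 600 = -379 min
-379 = -1·1440 + 1061; 1061 = 17·60 + 41 → 17:41, 2023-03-25 - 1 day = 2023-03-24
→ 2023-03-24 17:41 GLG

2023-03-24 17:41 GLG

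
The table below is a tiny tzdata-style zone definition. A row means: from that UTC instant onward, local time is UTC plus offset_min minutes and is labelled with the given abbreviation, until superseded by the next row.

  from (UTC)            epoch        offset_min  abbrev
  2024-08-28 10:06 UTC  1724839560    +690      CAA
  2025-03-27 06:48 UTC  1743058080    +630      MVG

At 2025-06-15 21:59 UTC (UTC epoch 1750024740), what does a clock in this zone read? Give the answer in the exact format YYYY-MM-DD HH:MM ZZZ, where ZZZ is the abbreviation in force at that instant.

2025-06-16 08:29 MVG

Query: 2025-06-15 21:59 UTC
Rule 2/2 (MVG, +10:30): 2025-03-27 06:48 UTC ≤ query < +∞
21·60 + 59 + 630 = 1949 min
1949 = 1·1440 + 509; 509 = 8·60 + 29 → 08:29, 2025-06-15 + 1 day = 2025-06-16
→ 2025-06-16 08:29 MVG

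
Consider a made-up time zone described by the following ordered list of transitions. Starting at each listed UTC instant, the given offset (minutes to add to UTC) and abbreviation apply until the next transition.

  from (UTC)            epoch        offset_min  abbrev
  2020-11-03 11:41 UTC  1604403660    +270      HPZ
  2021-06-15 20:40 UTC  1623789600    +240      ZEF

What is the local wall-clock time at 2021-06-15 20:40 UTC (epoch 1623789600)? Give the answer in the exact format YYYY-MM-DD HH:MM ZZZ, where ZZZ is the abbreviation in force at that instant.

Query: 2021-06-15 20:40 UTC
Rule 2/2 (ZEF, +04:00): 2021-06-15 20:40 UTC ≤ query < +∞
20·60 + 40 + 240 = 1480 min
1480 = 1·1440 + 40; 40 = 0·60 + 40 → 00:40, 2021-06-15 + 1 day = 2021-06-16
→ 2021-06-16 00:40 ZEF

2021-06-16 00:40 ZEF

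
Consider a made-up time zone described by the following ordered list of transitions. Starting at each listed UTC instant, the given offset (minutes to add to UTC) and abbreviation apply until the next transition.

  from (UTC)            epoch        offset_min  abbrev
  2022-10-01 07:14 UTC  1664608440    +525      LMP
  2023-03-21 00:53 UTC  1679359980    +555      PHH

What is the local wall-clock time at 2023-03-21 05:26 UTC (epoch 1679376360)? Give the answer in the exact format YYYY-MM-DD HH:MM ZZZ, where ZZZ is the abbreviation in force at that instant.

2023-03-21 14:41 PHH

Query: 2023-03-21 05:26 UTC
Rule 2/2 (PHH, +09:15): 2023-03-21 00:53 UTC ≤ query < +∞
5·60 + 26 + 555 = 881 min
881 = 0·1440 + 881; 881 = 14·60 + 41 → 14:41, same day
→ 2023-03-21 14:41 PHH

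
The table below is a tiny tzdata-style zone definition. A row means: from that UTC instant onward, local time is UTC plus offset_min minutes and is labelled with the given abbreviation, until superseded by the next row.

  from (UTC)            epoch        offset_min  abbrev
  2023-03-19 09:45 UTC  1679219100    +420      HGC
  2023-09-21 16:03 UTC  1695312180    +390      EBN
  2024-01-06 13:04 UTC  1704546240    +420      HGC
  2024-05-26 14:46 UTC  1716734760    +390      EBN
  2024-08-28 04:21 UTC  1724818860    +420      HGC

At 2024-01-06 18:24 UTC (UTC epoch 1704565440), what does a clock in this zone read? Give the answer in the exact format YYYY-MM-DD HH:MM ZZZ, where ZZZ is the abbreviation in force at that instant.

2024-01-07 01:24 HGC

Query: 2024-01-06 18:24 UTC
Rule 3/5 (HGC, +07:00): 2024-01-06 13:04 UTC ≤ query < 2024-05-26 14:46 UTC
18·60 + 24 + 420 = 1524 min
1524 = 1·1440 + 84; 84 = 1·60 + 24 → 01:24, 2024-01-06 + 1 day = 2024-01-07
→ 2024-01-07 01:24 HGC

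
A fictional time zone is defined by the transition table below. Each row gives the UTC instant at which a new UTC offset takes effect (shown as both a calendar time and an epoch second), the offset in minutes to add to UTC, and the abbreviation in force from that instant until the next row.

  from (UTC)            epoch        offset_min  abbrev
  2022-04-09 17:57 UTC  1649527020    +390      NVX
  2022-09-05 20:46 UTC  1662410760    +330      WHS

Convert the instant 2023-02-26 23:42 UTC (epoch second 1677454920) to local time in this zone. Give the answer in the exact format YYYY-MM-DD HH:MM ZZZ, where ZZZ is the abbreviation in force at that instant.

2023-02-27 05:12 WHS

Query: 2023-02-26 23:42 UTC
Rule 2/2 (WHS, +05:30): 2022-09-05 20:46 UTC ≤ query < +∞
23·60 + 42 + 330 = 1752 min
1752 = 1·1440 + 312; 312 = 5·60 + 12 → 05:12, 2023-02-26 + 1 day = 2023-02-27
→ 2023-02-27 05:12 WHS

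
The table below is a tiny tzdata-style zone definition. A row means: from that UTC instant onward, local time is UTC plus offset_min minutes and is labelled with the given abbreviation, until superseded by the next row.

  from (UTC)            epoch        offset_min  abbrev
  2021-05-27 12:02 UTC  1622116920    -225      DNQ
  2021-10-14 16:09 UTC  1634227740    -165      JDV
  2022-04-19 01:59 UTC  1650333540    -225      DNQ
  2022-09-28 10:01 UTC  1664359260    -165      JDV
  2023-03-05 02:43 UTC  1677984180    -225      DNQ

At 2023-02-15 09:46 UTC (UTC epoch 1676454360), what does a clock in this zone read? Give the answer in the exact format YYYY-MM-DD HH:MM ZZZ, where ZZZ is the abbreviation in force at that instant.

Query: 2023-02-15 09:46 UTC
Rule 4/5 (JDV, -02:45): 2022-09-28 10:01 UTC ≤ query < 2023-03-05 02:43 UTC
9·60 + 46 - 165 = 421 min
421 = 0·1440 + 421; 421 = 7·60 + 1 → 07:01, same day
→ 2023-02-15 07:01 JDV

2023-02-15 07:01 JDV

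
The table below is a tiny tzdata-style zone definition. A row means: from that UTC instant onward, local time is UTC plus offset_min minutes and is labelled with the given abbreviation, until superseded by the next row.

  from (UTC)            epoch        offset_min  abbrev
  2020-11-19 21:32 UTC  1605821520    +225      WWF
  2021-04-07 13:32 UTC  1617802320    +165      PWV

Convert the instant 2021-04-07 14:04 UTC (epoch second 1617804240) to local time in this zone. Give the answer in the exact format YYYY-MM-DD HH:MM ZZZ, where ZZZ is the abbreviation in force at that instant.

Query: 2021-04-07 14:04 UTC
Rule 2/2 (PWV, +02:45): 2021-04-07 13:32 UTC ≤ query < +∞
14·60 + 4 + 165 = 1009 min
1009 = 0·1440 + 1009; 1009 = 16·60 + 49 → 16:49, same day
→ 2021-04-07 16:49 PWV

2021-04-07 16:49 PWV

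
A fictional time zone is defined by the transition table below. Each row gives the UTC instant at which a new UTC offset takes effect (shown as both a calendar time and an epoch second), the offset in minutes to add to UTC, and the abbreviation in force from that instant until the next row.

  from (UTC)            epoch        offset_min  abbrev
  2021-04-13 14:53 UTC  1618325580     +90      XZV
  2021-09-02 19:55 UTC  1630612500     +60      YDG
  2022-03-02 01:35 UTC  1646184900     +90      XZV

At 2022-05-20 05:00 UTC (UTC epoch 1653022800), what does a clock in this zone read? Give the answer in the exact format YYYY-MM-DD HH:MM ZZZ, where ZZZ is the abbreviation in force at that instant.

2022-05-20 06:30 XZV

Query: 2022-05-20 05:00 UTC
Rule 3/3 (XZV, +01:30): 2022-03-02 01:35 UTC ≤ query < +∞
5·60 + 0 + 90 = 390 min
390 = 0·1440 + 390; 390 = 6·60 + 30 → 06:30, same day
→ 2022-05-20 06:30 XZV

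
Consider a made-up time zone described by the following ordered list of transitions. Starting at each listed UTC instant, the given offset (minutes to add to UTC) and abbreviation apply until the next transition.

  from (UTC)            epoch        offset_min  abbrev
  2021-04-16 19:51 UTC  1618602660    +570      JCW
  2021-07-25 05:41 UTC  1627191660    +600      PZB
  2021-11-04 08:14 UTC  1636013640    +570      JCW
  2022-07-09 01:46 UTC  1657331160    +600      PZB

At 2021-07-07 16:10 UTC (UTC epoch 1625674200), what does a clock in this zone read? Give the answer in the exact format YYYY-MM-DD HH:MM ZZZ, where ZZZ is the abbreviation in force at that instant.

2021-07-08 01:40 JCW

Query: 2021-07-07 16:10 UTC
Rule 1/4 (JCW, +09:30): 2021-04-16 19:51 UTC ≤ query < 2021-07-25 05:41 UTC
16·60 + 10 + 570 = 1540 min
1540 = 1·1440 + 100; 100 = 1·60 + 40 → 01:40, 2021-07-07 + 1 day = 2021-07-08
→ 2021-07-08 01:40 JCW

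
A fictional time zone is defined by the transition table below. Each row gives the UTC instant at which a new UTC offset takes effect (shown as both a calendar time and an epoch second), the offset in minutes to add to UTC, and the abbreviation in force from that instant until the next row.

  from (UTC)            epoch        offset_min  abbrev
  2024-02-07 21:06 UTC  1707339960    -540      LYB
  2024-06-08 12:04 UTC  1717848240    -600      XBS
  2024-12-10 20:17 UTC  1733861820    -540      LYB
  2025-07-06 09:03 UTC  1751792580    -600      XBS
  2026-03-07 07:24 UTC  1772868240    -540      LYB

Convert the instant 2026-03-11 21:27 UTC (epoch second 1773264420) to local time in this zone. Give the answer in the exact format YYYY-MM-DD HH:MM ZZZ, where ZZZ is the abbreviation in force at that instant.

Query: 2026-03-11 21:27 UTC
Rule 5/5 (LYB, -09:00): 2026-03-07 07:24 UTC ≤ query < +∞
21·60 + 27 - 540 = 747 min
747 = 0·1440 + 747; 747 = 12·60 + 27 → 12:27, same day
→ 2026-03-11 12:27 LYB

2026-03-11 12:27 LYB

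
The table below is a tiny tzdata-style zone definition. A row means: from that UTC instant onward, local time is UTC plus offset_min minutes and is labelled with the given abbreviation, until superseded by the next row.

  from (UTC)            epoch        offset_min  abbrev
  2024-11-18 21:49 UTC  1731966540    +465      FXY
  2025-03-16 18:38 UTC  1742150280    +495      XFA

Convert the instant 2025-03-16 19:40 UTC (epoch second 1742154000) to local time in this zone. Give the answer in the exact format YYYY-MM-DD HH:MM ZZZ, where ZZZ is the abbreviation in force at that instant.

Query: 2025-03-16 19:40 UTC
Rule 2/2 (XFA, +08:15): 2025-03-16 18:38 UTC ≤ query < +∞
19·60 + 40 + 495 = 1675 min
1675 = 1·1440 + 235; 235 = 3·60 + 55 → 03:55, 2025-03-16 + 1 day = 2025-03-17
→ 2025-03-17 03:55 XFA

2025-03-17 03:55 XFA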